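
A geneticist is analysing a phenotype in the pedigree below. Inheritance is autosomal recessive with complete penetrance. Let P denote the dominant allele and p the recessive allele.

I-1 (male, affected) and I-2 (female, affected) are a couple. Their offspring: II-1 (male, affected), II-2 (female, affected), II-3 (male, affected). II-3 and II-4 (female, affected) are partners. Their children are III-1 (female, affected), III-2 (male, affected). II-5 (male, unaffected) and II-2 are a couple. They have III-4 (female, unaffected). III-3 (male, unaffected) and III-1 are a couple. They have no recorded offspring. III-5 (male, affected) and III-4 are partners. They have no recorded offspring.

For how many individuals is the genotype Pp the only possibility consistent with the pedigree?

1

Obligate heterozygotes: III-4 is unaffected so carries P and received p from II-2 (pp), so III-4 is Pp.
Every other individual is either homozygous by phenotype or has at least one consistent homozygous assignment, so the count is 1.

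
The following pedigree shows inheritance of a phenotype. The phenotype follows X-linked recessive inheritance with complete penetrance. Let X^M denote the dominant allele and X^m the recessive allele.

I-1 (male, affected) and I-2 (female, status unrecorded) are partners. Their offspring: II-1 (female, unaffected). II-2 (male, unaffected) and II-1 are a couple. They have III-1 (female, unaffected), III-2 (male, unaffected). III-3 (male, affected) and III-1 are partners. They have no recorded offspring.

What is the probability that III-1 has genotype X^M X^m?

II-2 is unaffected, so II-2 is X^M Y.
II-1 is unaffected so carries M and received m from I-1 (X^m Y), so II-1 is X^M X^m.
Their cross gives offspring ratios 1/2 X^M X^M : 1/2 X^M X^m. Conditioning on III-1 being unaffected, P(X^M X^m) = 1/2 / 1 = 1/2.

1/2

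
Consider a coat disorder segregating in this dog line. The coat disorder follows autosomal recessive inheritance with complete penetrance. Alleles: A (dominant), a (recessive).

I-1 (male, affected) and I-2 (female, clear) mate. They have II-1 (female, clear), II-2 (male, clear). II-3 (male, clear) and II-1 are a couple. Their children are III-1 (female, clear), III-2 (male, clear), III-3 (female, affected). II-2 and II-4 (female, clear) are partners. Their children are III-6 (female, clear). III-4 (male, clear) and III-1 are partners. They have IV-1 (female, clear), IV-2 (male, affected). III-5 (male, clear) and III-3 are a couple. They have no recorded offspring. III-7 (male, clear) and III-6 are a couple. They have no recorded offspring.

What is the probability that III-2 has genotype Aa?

2/3

II-3 is clear so carries A and passed a to III-3 (aa), so II-3 is Aa.
II-1 is clear so carries A and received a from I-1 (aa), so II-1 is Aa.
Their cross gives offspring ratios 1/4 AA : 1/2 Aa : 1/4 aa. Conditioning on III-2 being clear, P(Aa) = 1/2 / 3/4 = 2/3.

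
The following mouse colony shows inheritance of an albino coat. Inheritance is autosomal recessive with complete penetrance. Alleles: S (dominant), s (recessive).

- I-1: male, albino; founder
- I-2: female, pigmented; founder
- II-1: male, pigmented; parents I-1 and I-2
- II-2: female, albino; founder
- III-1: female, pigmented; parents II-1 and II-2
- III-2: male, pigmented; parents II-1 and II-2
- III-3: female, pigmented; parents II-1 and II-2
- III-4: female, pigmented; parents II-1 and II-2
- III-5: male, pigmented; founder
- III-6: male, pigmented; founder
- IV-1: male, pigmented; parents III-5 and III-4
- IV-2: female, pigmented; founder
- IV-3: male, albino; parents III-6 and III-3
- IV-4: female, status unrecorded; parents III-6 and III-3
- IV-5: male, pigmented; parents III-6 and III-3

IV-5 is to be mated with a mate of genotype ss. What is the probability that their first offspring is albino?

III-6 is pigmented so carries S and passed s to IV-3 (ss), so III-6 is Ss.
III-3 is pigmented so carries S and received s from II-2 (ss), so III-3 is Ss.
IV-5 is a pigmented offspring of III-6 (Ss) × III-3 (Ss), whose cross gives 1/4 SS : 1/2 Ss : 1/4 ss; conditioning on being pigmented, IV-5 is SS with probability 1/3, Ss with probability 2/3.
Summing over parental genotype combinations, P(offspring is albino) = 2/3·1/2 = 1/3.

1/3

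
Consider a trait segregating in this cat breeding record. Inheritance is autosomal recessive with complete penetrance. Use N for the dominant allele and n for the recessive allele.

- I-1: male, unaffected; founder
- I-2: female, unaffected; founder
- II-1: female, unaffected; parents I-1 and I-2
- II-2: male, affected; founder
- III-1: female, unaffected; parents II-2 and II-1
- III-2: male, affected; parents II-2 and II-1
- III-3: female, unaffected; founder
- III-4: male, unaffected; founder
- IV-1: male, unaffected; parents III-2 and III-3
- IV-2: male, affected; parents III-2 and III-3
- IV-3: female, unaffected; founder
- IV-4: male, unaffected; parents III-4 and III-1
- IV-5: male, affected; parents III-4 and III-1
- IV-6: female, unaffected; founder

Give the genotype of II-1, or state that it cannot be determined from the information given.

Nn

From phenotype alone, II-1 is NN or Nn.
II-1 is unaffected so carries N and passed n to III-2 (nn), so II-1 is Nn.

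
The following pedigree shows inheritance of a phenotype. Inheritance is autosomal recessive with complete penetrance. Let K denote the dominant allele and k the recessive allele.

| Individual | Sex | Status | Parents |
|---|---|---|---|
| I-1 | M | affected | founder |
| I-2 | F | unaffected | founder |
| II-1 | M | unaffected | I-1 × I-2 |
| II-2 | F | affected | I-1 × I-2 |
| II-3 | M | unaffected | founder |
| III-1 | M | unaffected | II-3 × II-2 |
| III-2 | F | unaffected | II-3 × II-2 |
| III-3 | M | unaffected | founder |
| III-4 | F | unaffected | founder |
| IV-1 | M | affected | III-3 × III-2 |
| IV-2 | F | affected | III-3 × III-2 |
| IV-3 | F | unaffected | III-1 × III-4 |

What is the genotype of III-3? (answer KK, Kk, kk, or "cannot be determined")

Kk

From phenotype alone, III-3 is KK or Kk.
III-3 is unaffected so carries K and passed k to IV-1 (kk), so III-3 is Kk.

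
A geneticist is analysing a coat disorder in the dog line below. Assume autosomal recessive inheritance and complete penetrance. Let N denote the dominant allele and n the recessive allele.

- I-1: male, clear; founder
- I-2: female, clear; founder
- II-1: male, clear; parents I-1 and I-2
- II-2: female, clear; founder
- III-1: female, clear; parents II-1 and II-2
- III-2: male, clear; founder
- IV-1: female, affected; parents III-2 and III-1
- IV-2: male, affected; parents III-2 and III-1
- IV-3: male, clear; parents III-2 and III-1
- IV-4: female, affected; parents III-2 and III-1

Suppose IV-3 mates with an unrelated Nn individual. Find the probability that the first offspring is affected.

1/6

III-2 is clear so carries N and passed n to IV-1 (nn), so III-2 is Nn.
III-1 is clear so carries N and passed n to IV-1 (nn), so III-1 is Nn.
IV-3 is a clear offspring of III-2 (Nn) × III-1 (Nn), whose cross gives 1/4 NN : 1/2 Nn : 1/4 nn; conditioning on being clear, IV-3 is NN with probability 1/3, Nn with probability 2/3.
Summing over parental genotype combinations, P(offspring is affected) = 2/3·1/4 = 1/6.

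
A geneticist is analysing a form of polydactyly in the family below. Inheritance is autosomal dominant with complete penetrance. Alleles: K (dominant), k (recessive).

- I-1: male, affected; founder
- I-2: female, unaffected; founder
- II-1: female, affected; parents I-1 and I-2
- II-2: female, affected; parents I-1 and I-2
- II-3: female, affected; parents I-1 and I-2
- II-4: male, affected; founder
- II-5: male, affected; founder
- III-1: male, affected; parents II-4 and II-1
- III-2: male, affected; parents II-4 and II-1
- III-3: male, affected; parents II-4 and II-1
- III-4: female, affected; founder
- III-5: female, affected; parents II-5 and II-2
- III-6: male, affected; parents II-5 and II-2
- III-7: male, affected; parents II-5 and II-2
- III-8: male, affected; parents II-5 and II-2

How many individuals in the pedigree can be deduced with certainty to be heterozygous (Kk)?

3

Obligate heterozygotes: II-1 is affected so carries K and received k from I-2 (kk), so II-1 is Kk; II-2 is affected so carries K and received k from I-2 (kk), so II-2 is Kk; II-3 is affected so carries K and received k from I-2 (kk), so II-3 is Kk.
Every other individual is either homozygous by phenotype or has at least one consistent homozygous assignment, so the count is 3.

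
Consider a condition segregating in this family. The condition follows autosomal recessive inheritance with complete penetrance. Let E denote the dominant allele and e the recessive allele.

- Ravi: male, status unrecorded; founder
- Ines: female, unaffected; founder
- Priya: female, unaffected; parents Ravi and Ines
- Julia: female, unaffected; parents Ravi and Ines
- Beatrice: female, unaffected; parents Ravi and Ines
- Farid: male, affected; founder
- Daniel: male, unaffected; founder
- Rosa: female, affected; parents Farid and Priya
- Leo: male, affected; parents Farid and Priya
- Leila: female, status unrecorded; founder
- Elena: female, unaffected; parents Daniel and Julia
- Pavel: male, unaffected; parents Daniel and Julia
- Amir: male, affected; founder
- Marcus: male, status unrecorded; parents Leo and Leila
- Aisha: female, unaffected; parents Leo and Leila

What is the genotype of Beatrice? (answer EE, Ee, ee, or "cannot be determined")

cannot be determined

Beatrice's phenotype allows EE or Ee, and no parent or child forces a single allele at both positions; consistent genotype assignments exist with Beatrice as EE or Ee.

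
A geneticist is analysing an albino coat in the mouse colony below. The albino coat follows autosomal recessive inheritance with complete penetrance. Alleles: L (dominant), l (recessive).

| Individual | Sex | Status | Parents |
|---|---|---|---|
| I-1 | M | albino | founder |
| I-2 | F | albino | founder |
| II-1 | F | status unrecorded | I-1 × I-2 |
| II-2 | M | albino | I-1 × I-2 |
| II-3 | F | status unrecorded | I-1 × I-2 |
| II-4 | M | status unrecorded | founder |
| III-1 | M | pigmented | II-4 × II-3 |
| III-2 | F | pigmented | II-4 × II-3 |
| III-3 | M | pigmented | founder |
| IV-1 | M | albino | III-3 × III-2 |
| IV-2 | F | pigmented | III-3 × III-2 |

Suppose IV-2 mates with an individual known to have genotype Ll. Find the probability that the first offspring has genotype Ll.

1/2

III-3 is pigmented so carries L and passed l to IV-1 (ll), so III-3 is Ll.
III-2 is pigmented so carries L and received l from II-3 (ll), so III-2 is Ll.
IV-2 is a pigmented offspring of III-3 (Ll) × III-2 (Ll), whose cross gives 1/4 LL : 1/2 Ll : 1/4 ll; conditioning on being pigmented, IV-2 is LL with probability 1/3, Ll with probability 2/3.
Summing over parental genotype combinations, P(offspring has genotype Ll) = 1/3·1/2 + 2/3·1/2 = 1/2.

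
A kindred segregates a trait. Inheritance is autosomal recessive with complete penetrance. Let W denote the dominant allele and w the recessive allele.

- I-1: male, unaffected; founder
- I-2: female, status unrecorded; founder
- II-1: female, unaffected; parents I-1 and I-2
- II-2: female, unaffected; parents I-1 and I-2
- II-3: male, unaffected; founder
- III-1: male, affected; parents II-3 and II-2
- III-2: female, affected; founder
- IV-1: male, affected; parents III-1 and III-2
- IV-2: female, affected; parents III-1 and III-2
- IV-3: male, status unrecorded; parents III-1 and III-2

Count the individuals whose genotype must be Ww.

2

Obligate heterozygotes: II-2 is unaffected so carries W and passed w to III-1 (ww), so II-2 is Ww; II-3 is unaffected so carries W and passed w to III-1 (ww), so II-3 is Ww.
Every other individual is either homozygous by phenotype or has at least one consistent homozygous assignment, so the count is 2.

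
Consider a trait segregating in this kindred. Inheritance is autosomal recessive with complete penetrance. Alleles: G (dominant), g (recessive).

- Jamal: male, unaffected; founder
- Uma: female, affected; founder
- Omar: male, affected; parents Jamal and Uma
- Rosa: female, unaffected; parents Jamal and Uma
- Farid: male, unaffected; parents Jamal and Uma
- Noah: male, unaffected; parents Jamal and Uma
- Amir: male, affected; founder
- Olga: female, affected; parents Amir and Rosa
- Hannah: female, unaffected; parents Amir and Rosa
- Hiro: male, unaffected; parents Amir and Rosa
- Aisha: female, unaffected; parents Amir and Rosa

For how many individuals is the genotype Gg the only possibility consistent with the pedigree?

Obligate heterozygotes: Jamal is unaffected so carries G and passed g to Omar (gg), so Jamal is Gg; Rosa is unaffected so carries G and received g from Uma (gg), so Rosa is Gg; Farid is unaffected so carries G and received g from Uma (gg), so Farid is Gg; Noah is unaffected so carries G and received g from Uma (gg), so Noah is Gg; Hannah is unaffected so carries G and received g from Amir (gg), so Hannah is Gg; Hiro is unaffected so carries G and received g from Amir (gg), so Hiro is Gg; Aisha is unaffected so carries G and received g from Amir (gg), so Aisha is Gg.
Every other individual is either homozygous by phenotype or has at least one consistent homozygous assignment, so the count is 7.

7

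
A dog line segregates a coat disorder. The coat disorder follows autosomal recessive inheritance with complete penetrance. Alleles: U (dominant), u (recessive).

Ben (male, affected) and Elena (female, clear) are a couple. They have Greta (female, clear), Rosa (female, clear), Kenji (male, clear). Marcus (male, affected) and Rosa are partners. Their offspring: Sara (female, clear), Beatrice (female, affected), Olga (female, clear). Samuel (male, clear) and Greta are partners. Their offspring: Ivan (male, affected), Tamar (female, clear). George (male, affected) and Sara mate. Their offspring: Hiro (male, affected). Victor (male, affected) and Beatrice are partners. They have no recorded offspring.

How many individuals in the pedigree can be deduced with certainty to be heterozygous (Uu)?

Obligate heterozygotes: Greta is clear so carries U and received u from Ben (uu), so Greta is Uu; Rosa is clear so carries U and received u from Ben (uu), so Rosa is Uu; Kenji is clear so carries U and received u from Ben (uu), so Kenji is Uu; Samuel is clear so carries U and passed u to Ivan (uu), so Samuel is Uu; Sara is clear so carries U and received u from Marcus (uu), so Sara is Uu; Olga is clear so carries U and received u from Marcus (uu), so Olga is Uu.
Every other individual is either homozygous by phenotype or has at least one consistent homozygous assignment, so the count is 6.

6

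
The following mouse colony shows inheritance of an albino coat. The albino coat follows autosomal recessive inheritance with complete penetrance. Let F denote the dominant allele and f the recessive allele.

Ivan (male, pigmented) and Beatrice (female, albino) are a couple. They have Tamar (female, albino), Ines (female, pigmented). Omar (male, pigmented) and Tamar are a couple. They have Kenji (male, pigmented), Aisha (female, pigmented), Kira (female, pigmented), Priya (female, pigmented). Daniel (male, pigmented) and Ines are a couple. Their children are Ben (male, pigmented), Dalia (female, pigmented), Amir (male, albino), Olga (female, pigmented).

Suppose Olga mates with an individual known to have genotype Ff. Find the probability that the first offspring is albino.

1/6

Daniel is pigmented so carries F and passed f to Amir (ff), so Daniel is Ff.
Ines is pigmented so carries F and received f from Beatrice (ff), so Ines is Ff.
Olga is a pigmented offspring of Daniel (Ff) × Ines (Ff), whose cross gives 1/4 FF : 1/2 Ff : 1/4 ff; conditioning on being pigmented, Olga is FF with probability 1/3, Ff with probability 2/3.
Summing over parental genotype combinations, P(offspring is albino) = 2/3·1/4 = 1/6.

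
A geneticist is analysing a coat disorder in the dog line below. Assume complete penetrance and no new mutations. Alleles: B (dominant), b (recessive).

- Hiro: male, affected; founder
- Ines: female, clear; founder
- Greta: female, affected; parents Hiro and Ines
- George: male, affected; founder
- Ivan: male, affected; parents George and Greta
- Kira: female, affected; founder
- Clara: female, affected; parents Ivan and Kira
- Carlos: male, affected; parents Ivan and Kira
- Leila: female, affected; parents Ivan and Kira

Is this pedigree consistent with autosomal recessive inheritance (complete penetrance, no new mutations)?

Yes

A consistent assignment under autosomal recessive exists: Hiro bb, Ines Bb, Greta bb, George bb, Ivan bb, Kira bb, Clara bb, Carlos bb, Leila bb.
In this assignment every recorded phenotype matches its genotype and every non-founder's genotype is obtainable from its parents' genotypes, so the pedigree is consistent.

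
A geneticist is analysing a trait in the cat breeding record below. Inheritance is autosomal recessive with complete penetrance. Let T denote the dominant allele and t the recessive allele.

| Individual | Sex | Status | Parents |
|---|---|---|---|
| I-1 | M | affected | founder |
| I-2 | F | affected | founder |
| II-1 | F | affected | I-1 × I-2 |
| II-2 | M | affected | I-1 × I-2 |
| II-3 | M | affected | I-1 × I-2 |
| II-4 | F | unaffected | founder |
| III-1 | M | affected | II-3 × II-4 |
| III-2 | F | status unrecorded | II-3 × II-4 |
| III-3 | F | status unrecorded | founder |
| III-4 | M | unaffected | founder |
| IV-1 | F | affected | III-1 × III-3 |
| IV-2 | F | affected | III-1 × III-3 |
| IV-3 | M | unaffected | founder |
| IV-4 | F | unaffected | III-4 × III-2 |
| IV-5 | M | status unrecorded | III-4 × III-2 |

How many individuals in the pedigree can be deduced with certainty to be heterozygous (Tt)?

1

Obligate heterozygotes: II-4 is unaffected so carries T and passed t to III-1 (tt), so II-4 is Tt.
Every other individual is either homozygous by phenotype or has at least one consistent homozygous assignment, so the count is 1.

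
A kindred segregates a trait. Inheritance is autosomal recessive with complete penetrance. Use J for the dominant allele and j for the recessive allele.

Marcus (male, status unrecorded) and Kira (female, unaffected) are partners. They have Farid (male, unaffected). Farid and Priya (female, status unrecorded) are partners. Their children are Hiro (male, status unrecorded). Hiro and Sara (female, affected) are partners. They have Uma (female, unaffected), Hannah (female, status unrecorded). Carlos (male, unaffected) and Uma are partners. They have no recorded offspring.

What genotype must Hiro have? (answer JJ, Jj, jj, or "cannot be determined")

cannot be determined

Hiro's phenotype is unrecorded, and no parent or child forces a single allele at both positions; consistent genotype assignments exist with Hiro as JJ or Jj.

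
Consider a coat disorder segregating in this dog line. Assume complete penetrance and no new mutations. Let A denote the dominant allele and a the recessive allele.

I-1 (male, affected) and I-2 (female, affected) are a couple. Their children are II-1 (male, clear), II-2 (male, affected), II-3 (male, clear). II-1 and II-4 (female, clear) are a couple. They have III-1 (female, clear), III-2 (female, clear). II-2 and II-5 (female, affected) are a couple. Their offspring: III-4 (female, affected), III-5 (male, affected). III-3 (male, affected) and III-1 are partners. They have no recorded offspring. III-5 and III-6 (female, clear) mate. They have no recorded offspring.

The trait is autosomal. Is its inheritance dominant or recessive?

I-1 and I-2 are both affected yet have a clear child II-1. Under a recessive model two affected parents are homozygous and every child would be affected, so the trait cannot be recessive.

dominant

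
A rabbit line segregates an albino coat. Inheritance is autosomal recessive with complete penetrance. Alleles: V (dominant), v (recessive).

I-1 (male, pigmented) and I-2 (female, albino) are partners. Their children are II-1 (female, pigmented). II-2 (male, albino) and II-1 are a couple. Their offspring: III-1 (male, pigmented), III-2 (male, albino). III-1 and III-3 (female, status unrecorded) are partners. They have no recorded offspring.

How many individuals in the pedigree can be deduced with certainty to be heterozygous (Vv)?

Obligate heterozygotes: II-1 is pigmented so carries V and received v from I-2 (vv), so II-1 is Vv; III-1 is pigmented so carries V and received v from II-2 (vv), so III-1 is Vv.
Every other individual is either homozygous by phenotype or has at least one consistent homozygous assignment, so the count is 2.

2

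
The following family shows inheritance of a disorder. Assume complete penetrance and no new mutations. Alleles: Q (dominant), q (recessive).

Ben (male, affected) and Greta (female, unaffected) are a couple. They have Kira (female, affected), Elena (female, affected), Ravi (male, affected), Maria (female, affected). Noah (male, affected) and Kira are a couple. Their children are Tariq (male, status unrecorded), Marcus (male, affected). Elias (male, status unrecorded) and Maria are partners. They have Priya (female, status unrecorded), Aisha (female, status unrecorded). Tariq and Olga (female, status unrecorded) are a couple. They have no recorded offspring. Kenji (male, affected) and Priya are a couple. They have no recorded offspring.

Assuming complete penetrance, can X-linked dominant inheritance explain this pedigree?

No

Under X-linked dominant, Ravi (affected, male) cannot arise from Ben (affected) × Greta (unaffected).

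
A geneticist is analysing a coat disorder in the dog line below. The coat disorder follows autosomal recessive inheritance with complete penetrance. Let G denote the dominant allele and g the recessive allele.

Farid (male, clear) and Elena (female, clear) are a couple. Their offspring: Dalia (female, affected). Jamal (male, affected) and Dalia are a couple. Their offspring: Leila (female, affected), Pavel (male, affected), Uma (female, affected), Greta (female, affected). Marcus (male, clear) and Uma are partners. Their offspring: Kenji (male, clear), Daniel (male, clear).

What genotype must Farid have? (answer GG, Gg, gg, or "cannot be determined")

Gg

From phenotype alone, Farid is GG or Gg.
Farid is clear so carries G and passed g to Dalia (gg), so Farid is Gg.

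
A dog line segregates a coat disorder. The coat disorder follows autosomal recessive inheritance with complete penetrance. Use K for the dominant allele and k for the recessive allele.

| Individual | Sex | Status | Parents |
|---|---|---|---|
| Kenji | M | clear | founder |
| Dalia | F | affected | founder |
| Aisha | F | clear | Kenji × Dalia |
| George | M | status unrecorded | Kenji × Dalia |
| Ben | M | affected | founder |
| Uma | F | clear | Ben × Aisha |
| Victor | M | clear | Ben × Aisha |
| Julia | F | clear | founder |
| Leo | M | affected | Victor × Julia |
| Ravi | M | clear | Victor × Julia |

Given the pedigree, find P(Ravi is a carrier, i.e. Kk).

2/3

Victor is clear so carries K and received k from Ben (kk), so Victor is Kk.
Julia is clear so carries K and passed k to Leo (kk), so Julia is Kk.
Their cross gives offspring ratios 1/4 KK : 1/2 Kk : 1/4 kk. Conditioning on Ravi being clear, P(Kk) = 1/2 / 3/4 = 2/3.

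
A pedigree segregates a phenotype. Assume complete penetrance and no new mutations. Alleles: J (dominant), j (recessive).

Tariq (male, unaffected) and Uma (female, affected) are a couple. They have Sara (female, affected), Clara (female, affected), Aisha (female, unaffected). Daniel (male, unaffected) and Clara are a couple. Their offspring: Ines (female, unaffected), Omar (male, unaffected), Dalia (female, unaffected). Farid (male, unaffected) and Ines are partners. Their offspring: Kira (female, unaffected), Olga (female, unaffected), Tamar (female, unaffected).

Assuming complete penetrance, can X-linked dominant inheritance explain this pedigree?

A consistent assignment under X-linked dominant exists: Tariq X^j Y, Uma X^J X^j, Sara X^J X^j, Clara X^J X^j, Aisha X^j X^j, Daniel X^j Y, Ines X^j X^j, Omar X^j Y, Dalia X^j X^j, Farid X^j Y, Kira X^j X^j, Olga X^j X^j, Tamar X^j X^j.
In this assignment every recorded phenotype matches its genotype and every non-founder's genotype is obtainable from its parents' genotypes, so the pedigree is consistent.

Yes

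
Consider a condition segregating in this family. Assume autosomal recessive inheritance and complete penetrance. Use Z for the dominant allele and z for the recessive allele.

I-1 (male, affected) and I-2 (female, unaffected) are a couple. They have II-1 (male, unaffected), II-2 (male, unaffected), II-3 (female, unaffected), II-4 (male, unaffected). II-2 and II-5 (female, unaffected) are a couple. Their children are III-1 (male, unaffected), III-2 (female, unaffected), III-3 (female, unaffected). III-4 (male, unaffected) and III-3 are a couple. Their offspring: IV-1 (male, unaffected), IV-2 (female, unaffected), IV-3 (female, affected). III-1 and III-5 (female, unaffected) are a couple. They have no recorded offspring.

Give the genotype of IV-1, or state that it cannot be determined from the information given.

cannot be determined

IV-1's phenotype allows ZZ or Zz, and no parent or child forces a single allele at both positions; consistent genotype assignments exist with IV-1 as ZZ or Zz.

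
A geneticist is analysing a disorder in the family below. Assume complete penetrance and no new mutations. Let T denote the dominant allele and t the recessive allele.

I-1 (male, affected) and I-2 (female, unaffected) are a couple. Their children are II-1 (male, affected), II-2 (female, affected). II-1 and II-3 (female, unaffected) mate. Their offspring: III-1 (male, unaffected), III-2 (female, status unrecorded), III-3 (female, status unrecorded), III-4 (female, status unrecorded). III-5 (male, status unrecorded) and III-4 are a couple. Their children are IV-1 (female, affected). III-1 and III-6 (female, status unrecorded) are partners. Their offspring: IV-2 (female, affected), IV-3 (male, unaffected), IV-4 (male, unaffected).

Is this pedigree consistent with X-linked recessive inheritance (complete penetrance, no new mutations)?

No

Under X-linked recessive, IV-2 (affected, female) cannot arise from III-1 (unaffected) × III-6 (unrecorded).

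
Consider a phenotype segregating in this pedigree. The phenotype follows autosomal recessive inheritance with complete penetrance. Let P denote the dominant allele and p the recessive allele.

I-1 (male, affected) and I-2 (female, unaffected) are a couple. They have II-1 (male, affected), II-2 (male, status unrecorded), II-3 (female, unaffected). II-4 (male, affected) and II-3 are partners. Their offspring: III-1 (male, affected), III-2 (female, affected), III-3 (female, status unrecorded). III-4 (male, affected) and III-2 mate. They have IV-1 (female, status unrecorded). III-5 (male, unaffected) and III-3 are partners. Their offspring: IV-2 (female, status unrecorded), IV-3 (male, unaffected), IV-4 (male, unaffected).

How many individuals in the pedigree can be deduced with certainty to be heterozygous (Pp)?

Obligate heterozygotes: I-2 is unaffected so carries P and passed p to II-1 (pp), so I-2 is Pp; II-3 is unaffected so carries P and received p from I-1 (pp), so II-3 is Pp.
Every other individual is either homozygous by phenotype or has at least one consistent homozygous assignment, so the count is 2.

2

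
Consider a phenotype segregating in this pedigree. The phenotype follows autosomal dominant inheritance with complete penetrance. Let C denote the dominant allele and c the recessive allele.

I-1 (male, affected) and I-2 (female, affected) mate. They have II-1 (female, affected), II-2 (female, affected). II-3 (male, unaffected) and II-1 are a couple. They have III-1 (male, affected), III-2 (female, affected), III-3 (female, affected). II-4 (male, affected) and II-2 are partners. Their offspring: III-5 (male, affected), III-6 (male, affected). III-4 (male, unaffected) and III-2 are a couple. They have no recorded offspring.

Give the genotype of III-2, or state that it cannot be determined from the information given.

From phenotype alone, III-2 is CC or Cc.
III-2 is affected so carries C and received c from II-3 (cc), so III-2 is Cc.

Cc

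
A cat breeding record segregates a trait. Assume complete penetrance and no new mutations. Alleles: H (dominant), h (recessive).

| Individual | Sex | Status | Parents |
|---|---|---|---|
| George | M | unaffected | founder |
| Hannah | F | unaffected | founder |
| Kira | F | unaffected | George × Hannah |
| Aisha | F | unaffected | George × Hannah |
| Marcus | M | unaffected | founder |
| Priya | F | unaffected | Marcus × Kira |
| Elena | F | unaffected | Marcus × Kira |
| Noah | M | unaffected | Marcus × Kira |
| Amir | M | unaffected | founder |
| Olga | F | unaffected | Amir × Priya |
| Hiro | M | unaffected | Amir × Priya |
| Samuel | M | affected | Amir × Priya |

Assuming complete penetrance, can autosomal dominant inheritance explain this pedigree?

No

Under autosomal dominant, Samuel (affected, male) cannot arise from Amir (unaffected) × Priya (unaffected).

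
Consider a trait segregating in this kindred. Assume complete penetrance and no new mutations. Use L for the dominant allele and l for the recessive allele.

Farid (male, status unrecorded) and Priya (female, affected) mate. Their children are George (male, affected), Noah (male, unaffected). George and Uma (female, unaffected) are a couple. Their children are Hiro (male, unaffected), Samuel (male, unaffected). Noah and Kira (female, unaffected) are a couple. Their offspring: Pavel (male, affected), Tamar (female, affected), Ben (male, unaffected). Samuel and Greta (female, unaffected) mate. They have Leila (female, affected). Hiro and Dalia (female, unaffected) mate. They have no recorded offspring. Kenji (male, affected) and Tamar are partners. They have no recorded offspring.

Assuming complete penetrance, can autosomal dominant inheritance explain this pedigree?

No

Under autosomal dominant, Pavel (affected, male) cannot arise from Noah (unaffected) × Kira (unaffected).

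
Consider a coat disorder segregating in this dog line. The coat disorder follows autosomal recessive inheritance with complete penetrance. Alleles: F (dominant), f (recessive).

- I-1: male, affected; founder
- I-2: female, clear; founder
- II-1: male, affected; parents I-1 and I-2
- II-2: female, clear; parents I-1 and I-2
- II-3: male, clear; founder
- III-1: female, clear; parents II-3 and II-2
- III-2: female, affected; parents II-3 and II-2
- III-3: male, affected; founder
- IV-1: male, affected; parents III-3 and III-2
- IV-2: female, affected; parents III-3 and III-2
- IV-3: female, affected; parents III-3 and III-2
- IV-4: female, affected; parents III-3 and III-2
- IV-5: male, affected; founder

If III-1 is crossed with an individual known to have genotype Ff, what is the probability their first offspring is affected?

1/6

II-3 is clear so carries F and passed f to III-2 (ff), so II-3 is Ff.
II-2 is clear so carries F and received f from I-1 (ff), so II-2 is Ff.
III-1 is a clear offspring of II-3 (Ff) × II-2 (Ff), whose cross gives 1/4 FF : 1/2 Ff : 1/4 ff; conditioning on being clear, III-1 is FF with probability 1/3, Ff with probability 2/3.
Summing over parental genotype combinations, P(offspring is affected) = 2/3·1/4 = 1/6.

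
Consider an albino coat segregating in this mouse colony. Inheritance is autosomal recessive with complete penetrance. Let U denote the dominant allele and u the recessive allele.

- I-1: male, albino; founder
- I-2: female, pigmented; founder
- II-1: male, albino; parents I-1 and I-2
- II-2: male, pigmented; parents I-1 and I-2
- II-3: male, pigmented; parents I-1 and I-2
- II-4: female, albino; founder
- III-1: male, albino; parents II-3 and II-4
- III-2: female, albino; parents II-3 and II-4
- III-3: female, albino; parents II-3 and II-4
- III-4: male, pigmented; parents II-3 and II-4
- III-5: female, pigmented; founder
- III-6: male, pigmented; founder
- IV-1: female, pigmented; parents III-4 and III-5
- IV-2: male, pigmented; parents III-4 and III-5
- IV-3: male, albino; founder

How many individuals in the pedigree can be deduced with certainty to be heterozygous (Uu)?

Obligate heterozygotes: I-2 is pigmented so carries U and passed u to II-1 (uu), so I-2 is Uu; II-2 is pigmented so carries U and received u from I-1 (uu), so II-2 is Uu; II-3 is pigmented so carries U and received u from I-1 (uu), so II-3 is Uu; III-4 is pigmented so carries U and received u from II-4 (uu), so III-4 is Uu.
Every other individual is either homozygous by phenotype or has at least one consistent homozygous assignment, so the count is 4.

4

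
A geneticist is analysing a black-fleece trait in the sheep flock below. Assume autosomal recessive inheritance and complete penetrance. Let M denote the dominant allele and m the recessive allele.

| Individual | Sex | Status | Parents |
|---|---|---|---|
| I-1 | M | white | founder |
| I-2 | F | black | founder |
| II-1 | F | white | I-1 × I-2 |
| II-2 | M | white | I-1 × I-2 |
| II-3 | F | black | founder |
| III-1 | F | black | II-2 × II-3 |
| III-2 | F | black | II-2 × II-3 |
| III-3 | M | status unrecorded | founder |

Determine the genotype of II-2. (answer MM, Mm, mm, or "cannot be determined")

From phenotype alone, II-2 is MM or Mm.
II-2 is white so carries M and received m from I-2 (mm), so II-2 is Mm.

Mm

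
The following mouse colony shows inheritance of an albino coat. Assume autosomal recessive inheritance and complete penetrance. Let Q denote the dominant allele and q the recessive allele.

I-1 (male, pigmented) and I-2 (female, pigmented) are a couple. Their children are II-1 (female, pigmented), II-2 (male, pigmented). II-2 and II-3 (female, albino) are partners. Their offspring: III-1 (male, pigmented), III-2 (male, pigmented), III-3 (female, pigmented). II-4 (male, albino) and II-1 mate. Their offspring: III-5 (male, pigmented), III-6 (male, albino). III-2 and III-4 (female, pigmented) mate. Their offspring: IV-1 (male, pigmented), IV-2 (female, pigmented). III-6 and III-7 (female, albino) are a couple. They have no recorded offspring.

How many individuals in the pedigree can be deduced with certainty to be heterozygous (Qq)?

5

Obligate heterozygotes: II-1 is pigmented so carries Q and passed q to III-6 (qq), so II-1 is Qq; III-1 is pigmented so carries Q and received q from II-3 (qq), so III-1 is Qq; III-2 is pigmented so carries Q and received q from II-3 (qq), so III-2 is Qq; III-3 is pigmented so carries Q and received q from II-3 (qq), so III-3 is Qq; III-5 is pigmented so carries Q and received q from II-4 (qq), so III-5 is Qq.
Every other individual is either homozygous by phenotype or has at least one consistent homozygous assignment, so the count is 5.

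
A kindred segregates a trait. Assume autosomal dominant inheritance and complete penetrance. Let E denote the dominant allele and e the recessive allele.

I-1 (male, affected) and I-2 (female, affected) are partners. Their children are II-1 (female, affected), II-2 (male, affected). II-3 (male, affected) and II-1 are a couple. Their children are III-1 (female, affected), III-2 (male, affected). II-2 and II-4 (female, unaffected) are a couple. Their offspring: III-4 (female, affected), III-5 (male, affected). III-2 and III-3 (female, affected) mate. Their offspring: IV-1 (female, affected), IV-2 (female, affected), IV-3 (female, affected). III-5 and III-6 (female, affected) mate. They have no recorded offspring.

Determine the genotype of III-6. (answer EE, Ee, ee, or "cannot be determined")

III-6's phenotype allows EE or Ee, and no parent or child forces a single allele at both positions; consistent genotype assignments exist with III-6 as EE or Ee.

cannot be determined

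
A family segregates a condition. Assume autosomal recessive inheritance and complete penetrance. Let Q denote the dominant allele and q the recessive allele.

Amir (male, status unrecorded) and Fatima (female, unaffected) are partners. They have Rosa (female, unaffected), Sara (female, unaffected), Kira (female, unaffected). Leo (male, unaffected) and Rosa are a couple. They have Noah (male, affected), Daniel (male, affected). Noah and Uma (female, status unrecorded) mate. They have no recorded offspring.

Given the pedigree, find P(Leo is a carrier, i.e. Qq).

1

Leo is unaffected so carries Q and passed q to Noah (qq), so Leo is Qq, giving P(Qq) = 1.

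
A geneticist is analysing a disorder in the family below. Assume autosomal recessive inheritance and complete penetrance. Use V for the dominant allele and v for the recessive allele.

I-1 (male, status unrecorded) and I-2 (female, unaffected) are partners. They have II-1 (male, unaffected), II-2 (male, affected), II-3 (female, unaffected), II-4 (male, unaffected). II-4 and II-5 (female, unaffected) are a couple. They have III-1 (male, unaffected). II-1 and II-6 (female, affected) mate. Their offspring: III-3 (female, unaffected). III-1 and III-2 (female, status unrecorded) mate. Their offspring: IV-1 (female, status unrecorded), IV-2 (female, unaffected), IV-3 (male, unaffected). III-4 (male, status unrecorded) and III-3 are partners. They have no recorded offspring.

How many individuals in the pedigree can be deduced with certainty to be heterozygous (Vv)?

Obligate heterozygotes: I-2 is unaffected so carries V and passed v to II-2 (vv), so I-2 is Vv; III-3 is unaffected so carries V and received v from II-6 (vv), so III-3 is Vv.
Every other individual is either homozygous by phenotype or has at least one consistent homozygous assignment, so the count is 2.

2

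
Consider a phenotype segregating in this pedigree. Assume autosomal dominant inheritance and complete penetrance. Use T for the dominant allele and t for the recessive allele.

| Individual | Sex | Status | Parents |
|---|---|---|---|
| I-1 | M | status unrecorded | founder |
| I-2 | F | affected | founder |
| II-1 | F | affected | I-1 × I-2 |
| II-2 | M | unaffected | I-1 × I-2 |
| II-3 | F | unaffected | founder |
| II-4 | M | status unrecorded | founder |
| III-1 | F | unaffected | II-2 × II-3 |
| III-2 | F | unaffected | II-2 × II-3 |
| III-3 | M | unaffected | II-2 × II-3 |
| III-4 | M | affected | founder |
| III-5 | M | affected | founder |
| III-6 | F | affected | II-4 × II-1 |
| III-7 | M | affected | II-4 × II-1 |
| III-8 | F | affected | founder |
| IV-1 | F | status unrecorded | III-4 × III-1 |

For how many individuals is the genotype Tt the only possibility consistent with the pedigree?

1

Obligate heterozygotes: I-2 is affected so carries T and passed t to II-2 (tt), so I-2 is Tt.
Every other individual is either homozygous by phenotype or has at least one consistent homozygous assignment, so the count is 1.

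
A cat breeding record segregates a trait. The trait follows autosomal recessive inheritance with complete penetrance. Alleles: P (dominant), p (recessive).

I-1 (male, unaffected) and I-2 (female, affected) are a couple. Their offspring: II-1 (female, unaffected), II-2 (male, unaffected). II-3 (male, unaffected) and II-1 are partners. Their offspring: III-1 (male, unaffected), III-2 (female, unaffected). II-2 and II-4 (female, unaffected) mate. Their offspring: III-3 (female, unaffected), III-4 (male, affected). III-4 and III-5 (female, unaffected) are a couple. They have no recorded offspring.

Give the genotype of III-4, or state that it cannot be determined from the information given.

III-4 is affected, so III-4 is pp.

pp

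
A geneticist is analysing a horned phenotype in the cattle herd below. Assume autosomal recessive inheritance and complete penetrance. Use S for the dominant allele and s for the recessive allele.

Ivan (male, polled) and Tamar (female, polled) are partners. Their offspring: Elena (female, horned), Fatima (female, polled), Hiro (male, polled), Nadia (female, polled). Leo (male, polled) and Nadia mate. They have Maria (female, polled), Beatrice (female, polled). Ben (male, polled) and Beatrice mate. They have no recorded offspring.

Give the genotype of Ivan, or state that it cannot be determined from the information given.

Ss

From phenotype alone, Ivan is SS or Ss.
Ivan is polled so carries S and passed s to Elena (ss), so Ivan is Ss.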